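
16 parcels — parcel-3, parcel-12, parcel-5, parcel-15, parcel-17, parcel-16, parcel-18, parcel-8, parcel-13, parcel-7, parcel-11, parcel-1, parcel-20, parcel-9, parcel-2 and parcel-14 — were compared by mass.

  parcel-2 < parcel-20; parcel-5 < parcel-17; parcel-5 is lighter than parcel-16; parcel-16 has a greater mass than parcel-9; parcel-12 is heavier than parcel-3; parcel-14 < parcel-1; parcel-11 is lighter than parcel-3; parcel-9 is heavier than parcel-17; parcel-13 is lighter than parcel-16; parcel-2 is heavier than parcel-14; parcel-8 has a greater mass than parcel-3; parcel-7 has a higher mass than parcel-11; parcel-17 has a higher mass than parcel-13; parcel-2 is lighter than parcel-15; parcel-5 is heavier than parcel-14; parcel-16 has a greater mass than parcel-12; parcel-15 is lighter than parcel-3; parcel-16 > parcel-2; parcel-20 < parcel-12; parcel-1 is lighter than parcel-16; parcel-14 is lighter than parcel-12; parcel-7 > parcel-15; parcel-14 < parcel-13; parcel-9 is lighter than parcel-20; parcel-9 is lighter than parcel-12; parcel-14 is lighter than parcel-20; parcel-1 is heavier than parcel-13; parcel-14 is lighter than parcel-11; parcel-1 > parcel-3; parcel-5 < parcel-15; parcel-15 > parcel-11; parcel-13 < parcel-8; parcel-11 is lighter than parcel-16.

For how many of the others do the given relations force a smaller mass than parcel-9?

4

From parcel-9 the given relations immediately reach parcel-17.
From those, parcel-5, parcel-13 — 3 in total.
From those, parcel-14 — 4 in total.
Nothing else is reachable below parcel-9; 4 in all.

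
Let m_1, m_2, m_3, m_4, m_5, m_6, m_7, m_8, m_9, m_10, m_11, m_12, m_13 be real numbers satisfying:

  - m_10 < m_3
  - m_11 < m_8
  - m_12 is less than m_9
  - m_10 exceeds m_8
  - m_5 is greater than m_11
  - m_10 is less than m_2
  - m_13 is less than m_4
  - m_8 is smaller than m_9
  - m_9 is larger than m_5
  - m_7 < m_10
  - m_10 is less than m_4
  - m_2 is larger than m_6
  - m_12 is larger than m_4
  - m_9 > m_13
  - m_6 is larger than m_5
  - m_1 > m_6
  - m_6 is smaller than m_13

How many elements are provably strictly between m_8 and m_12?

2

Chaining upward from m_8 reaches: m_10, m_4, m_2, m_3, m_9.
Chaining downward from m_12 reaches: m_11, m_5, m_6, m_7, m_13, m_10, m_4.
Strictly between m_8 and m_12 are those in both lists: m_10, m_4 — 2 elements.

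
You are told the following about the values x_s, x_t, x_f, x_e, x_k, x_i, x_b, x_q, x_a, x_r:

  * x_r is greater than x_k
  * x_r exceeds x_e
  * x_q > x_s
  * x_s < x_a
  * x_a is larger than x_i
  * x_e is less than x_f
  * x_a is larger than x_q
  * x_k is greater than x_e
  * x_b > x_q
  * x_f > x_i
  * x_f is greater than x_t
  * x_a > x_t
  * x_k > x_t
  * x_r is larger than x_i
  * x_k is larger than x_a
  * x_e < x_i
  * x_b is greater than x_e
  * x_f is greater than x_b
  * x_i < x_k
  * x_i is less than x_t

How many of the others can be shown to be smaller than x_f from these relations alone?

Directly below x_f: x_e, x_i, x_t, x_b.
One step further: x_q (5 so far).
One step further: x_s (6 so far).
No other element is forced below x_f by the given relations, so the count is 6.

6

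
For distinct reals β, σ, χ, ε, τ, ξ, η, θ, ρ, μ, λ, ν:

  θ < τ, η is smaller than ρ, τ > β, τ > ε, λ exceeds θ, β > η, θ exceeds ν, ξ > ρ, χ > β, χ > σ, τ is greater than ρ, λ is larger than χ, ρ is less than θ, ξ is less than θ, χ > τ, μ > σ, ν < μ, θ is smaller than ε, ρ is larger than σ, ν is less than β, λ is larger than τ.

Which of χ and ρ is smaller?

ρ

ρ < ξ and ξ < θ give ρ < θ.
With θ < ε: ρ < ξ < θ < ε.
Then ε < τ extends the chain to τ.
With τ < χ: ρ < ξ < θ < ε < τ < χ.
So ρ < χ; ρ is the smaller of the two.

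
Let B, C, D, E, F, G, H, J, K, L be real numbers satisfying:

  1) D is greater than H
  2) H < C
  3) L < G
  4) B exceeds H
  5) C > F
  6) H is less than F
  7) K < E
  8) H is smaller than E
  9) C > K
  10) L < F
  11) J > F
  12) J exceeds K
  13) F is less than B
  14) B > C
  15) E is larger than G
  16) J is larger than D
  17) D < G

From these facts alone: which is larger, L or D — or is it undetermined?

undetermined

Following every chain through L: above L we get F, J, C, B, G, E.
D is not reached, and no chain runs the other way from D to L.
So the given relations leave the order of L and D undetermined.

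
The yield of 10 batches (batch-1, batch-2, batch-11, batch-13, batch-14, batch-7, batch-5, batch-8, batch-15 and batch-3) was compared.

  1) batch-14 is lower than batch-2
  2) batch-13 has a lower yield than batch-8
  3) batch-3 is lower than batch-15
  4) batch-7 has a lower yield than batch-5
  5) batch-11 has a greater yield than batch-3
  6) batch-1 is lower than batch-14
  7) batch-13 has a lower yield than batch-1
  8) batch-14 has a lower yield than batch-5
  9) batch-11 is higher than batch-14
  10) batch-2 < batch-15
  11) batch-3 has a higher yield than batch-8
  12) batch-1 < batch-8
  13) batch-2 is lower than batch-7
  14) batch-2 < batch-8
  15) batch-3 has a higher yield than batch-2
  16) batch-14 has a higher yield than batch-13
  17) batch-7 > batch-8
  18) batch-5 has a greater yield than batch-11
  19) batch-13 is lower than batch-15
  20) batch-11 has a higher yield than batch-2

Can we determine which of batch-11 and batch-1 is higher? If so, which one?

batch-11

Chaining the given relations: batch-1 < batch-14 < batch-2 < batch-8 < batch-3 < batch-11.
So batch-11 is higher.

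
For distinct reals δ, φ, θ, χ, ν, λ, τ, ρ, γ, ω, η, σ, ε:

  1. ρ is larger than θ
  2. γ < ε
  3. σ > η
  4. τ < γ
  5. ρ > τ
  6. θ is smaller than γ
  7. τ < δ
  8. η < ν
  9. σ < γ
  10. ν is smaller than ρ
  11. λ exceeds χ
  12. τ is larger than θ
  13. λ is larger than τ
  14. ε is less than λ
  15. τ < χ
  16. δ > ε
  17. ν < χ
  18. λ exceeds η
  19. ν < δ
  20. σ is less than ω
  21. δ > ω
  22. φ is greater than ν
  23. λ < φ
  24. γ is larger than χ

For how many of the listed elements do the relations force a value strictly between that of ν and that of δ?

3

The relations place ν below δ. An element lies strictly between them when it is forced above ν and also forced below δ.
Above ν: {χ, γ, ε, ρ, λ, φ}. Below δ: {η, θ, τ, σ, χ, γ, ω, ε}.
Intersection: {χ, γ, ε} — 3.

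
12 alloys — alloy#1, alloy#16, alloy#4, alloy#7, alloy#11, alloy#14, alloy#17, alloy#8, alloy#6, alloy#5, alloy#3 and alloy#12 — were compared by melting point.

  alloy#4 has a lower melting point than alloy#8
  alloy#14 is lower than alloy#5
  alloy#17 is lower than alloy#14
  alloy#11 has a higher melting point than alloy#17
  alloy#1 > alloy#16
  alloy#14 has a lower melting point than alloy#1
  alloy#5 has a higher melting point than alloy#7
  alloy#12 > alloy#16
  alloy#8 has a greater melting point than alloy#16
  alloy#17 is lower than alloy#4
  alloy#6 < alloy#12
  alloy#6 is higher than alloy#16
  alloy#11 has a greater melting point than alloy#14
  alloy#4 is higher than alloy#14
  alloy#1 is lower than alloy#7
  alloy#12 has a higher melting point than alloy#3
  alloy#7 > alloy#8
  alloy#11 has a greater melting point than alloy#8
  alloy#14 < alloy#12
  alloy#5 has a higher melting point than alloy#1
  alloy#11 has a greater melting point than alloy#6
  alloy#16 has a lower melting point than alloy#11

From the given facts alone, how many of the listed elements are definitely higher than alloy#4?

From alloy#4 the given relations immediately reach alloy#8.
From those, alloy#11, alloy#7 — 3 in total.
From those, alloy#5 — 4 in total.
No other element is forced above alloy#4 by the given relations, so the count is 4.

4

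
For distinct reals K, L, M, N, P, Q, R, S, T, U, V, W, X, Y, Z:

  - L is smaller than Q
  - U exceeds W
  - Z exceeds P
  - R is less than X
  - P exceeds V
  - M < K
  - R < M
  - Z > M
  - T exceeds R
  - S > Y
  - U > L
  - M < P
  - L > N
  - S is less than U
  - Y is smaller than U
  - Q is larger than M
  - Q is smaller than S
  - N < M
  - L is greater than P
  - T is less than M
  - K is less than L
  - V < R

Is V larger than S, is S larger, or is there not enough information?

Following the relations from V: V < R < T < M < P < L < Q < S.
So S is larger.

S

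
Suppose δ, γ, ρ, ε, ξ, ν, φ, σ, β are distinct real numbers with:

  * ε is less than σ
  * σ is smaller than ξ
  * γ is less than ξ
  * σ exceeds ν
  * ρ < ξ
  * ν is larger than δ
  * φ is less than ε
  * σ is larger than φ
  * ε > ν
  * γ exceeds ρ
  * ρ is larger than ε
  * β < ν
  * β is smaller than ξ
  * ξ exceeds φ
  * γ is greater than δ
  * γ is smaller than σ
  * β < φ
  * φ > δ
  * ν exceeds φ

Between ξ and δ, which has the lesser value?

Chaining the given relations: δ < φ < ν < ε < ρ < γ < σ < ξ.
So δ < ξ; δ is the smaller of the two.

δ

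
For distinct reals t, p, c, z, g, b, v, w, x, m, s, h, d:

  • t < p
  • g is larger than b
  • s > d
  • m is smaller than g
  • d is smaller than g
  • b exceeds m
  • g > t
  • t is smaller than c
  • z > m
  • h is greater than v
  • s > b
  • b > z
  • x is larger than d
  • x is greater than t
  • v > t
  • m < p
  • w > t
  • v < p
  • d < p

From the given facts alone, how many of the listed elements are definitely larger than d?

4

From d the given relations immediately reach g, x, p, s.
No other element is forced above d by the given relations, so the count is 4.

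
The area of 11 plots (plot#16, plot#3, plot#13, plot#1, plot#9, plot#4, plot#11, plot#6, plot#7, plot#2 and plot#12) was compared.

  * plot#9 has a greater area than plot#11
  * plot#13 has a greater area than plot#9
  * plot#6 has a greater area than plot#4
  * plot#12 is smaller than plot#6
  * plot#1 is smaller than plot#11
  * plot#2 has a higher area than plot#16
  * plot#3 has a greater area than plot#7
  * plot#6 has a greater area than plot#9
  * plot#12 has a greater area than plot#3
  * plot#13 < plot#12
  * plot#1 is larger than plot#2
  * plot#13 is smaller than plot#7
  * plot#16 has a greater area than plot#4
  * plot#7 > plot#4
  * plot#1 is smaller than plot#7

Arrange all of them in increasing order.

plot#4 < plot#16 < plot#2 < plot#1 < plot#11 < plot#9 < plot#13 < plot#7 < plot#3 < plot#12 < plot#6

Nothing is placed below plot#4, so it is least; from there plot#4 < plot#16; plot#16 < plot#2; plot#2 < plot#1; plot#1 < plot#11; plot#11 < plot#9; plot#9 < plot#13; plot#13 < plot#7; plot#7 < plot#3; plot#3 < plot#12; plot#12 < plot#6, each given directly.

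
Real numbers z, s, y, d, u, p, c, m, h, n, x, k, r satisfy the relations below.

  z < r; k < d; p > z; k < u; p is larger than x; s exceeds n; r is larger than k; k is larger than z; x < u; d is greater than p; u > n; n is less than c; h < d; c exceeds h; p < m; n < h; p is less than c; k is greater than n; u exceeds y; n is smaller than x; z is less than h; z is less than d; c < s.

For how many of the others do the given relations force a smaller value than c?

5

The elements the relations force below c are n, z, x, h, p — no chain reaches any other.
That is 5.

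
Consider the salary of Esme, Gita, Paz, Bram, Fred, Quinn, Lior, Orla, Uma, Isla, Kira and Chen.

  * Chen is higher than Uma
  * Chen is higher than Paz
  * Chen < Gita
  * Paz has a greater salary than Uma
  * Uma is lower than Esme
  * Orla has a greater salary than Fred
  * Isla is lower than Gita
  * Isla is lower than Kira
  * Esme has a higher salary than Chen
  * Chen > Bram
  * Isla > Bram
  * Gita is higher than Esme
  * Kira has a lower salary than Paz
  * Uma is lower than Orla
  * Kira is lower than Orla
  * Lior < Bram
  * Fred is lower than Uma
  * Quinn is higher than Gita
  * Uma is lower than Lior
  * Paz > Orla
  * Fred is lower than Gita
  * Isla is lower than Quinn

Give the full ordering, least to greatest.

Fred < Uma < Lior < Bram < Isla < Kira < Orla < Paz < Chen < Esme < Gita < Quinn

Nothing is placed below Fred, so it is least; from there Fred < Uma; Uma < Lior; Lior < Bram; Bram < Isla; Isla < Kira; Kira < Orla; Orla < Paz; Paz < Chen; Chen < Esme; Esme < Gita; Gita < Quinn, each given directly.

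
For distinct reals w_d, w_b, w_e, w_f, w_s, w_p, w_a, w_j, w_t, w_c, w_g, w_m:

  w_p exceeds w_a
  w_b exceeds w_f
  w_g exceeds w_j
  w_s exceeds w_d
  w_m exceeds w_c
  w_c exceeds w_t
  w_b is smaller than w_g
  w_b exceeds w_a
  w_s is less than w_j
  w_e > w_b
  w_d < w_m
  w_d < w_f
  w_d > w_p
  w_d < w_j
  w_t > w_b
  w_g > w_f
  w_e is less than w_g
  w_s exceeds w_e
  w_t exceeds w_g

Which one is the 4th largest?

w_g

Piecing the relations together gives one ordering: w_a < w_p < w_d < w_f < w_b < w_e < w_s < w_j < w_g < w_t < w_c < w_m.
The 4th largest is w_g.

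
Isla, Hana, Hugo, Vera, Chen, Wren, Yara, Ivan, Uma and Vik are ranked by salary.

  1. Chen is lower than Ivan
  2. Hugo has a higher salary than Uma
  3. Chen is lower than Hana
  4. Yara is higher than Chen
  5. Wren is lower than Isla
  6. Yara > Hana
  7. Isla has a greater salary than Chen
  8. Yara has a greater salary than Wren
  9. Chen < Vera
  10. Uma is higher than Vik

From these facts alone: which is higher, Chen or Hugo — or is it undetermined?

Following every chain through Chen: above Chen we get Hana, Isla, Vera, Yara, Ivan.
Hugo is not reached, and no chain runs the other way from Hugo to Chen.
So the given relations leave the order of Chen and Hugo undetermined.

undetermined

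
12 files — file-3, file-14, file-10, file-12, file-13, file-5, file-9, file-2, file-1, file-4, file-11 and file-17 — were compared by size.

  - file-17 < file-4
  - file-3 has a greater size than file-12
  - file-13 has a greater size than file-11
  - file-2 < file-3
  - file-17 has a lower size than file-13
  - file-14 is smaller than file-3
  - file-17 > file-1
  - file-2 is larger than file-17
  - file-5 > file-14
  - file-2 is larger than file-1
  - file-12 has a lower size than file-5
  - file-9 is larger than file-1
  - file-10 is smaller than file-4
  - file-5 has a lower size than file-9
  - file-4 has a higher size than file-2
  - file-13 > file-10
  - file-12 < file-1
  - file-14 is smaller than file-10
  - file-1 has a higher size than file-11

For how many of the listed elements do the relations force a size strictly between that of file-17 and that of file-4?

1

Chaining upward from file-17 reaches: file-2, file-13, file-3.
Chaining downward from file-4 reaches: file-12, file-14, file-11, file-1, file-10, file-2.
Strictly between file-17 and file-4 are those in both lists: file-2 — 1 element.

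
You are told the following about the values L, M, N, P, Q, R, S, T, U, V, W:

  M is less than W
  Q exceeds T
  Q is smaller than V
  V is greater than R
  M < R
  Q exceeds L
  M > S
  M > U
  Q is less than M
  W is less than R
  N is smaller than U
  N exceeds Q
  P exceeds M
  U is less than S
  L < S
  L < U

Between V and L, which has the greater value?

V

Chaining the given relations: L < Q < N < U < M < W < R < V.
So L < V; V is the larger of the two.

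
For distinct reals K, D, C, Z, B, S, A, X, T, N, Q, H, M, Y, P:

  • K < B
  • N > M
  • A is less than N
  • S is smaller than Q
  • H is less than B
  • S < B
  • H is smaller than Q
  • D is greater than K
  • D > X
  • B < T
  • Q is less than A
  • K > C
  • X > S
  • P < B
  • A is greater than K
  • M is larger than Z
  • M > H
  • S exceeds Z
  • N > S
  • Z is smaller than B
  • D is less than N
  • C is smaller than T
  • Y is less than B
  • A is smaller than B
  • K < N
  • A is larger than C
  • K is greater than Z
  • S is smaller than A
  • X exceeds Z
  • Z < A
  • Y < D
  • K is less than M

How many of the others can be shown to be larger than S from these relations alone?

7

From S the given relations immediately reach Q, X, A, B, N.
From those, D, T — 7 in total.
Nothing else is reachable above S; 7 in all.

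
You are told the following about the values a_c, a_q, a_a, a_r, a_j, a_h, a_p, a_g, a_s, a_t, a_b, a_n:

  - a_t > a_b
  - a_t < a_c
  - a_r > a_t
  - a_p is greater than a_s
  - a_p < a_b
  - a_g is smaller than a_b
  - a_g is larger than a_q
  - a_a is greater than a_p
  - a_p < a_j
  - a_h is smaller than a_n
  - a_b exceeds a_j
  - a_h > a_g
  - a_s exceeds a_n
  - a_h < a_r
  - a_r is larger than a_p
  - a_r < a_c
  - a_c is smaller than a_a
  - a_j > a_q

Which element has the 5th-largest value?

Piecing the relations together gives one ordering: a_q < a_g < a_h < a_n < a_s < a_p < a_j < a_b < a_t < a_r < a_c < a_a.
Counting 5 from the largest end gives a_b.

a_b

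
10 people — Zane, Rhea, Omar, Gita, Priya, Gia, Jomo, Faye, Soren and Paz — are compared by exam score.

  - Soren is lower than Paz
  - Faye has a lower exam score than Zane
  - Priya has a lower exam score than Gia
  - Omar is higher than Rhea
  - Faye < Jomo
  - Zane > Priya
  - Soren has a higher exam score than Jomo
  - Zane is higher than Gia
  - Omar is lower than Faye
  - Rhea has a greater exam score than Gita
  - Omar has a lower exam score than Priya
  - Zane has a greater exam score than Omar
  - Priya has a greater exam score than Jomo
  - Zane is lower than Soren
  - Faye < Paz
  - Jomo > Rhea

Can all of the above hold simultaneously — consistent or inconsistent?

consistent

Every relation is compatible with Gita < Rhea < Omar < Faye < Jomo < Priya < Gia < Zane < Soren < Paz; the set is consistent.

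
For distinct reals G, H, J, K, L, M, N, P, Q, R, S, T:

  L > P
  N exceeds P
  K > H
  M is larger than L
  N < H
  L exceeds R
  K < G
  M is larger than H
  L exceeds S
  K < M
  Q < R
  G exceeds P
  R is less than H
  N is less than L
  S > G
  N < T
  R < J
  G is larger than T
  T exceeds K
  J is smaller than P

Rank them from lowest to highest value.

The consecutive links are each given: Q < R; R < J; J < P; P < N; N < H; H < K; K < T; T < G; G < S; S < L; L < M.

Q < R < J < P < N < H < K < T < G < S < L < M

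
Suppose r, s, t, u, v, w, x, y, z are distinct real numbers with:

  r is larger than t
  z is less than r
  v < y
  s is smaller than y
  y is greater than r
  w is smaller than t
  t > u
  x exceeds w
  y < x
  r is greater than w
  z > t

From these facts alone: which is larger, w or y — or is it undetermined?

Following the relations from w: w < t < z < r < y.
So y is larger.

y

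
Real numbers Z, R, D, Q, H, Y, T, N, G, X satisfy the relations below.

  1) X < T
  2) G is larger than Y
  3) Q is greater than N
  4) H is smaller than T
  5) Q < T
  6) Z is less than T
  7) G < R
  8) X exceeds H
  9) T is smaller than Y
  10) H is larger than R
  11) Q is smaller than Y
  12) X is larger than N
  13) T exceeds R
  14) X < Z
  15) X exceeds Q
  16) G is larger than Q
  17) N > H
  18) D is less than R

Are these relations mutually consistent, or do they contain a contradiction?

inconsistent

We have G < R stated directly, yet also R < H < N < Q < X < Z < T < Y < G by chaining the others — so R < G. Contradiction.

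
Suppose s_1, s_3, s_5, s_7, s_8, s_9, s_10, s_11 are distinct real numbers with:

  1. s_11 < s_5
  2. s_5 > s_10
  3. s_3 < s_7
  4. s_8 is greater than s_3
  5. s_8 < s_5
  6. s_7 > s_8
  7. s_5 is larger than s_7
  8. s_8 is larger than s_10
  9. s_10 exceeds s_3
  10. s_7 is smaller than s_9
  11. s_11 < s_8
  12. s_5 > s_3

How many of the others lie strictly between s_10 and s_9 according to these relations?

2

The relations place s_10 below s_9. An element lies strictly between them when it is forced above s_10 and also forced below s_9.
Above s_10: {s_8, s_7, s_5}. Below s_9: {s_3, s_11, s_8, s_7}.
Intersection: {s_8, s_7} — 2.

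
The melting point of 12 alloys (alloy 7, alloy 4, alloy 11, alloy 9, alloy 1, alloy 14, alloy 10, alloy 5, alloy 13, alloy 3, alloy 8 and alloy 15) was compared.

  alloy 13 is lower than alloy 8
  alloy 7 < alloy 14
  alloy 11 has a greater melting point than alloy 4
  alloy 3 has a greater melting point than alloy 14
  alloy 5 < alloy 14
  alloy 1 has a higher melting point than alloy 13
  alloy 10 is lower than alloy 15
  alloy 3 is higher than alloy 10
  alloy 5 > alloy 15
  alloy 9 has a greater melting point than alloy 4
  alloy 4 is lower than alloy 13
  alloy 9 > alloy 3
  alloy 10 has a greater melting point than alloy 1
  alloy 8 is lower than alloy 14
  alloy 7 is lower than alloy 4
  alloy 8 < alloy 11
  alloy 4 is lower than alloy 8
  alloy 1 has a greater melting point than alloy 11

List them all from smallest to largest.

Nothing is placed below alloy 7, so it is least; from there alloy 7 < alloy 4; alloy 4 < alloy 13; alloy 13 < alloy 8; alloy 8 < alloy 11; alloy 11 < alloy 1; alloy 1 < alloy 10; alloy 10 < alloy 15; alloy 15 < alloy 5; alloy 5 < alloy 14; alloy 14 < alloy 3; alloy 3 < alloy 9, each given directly.

alloy 7 < alloy 4 < alloy 13 < alloy 8 < alloy 11 < alloy 1 < alloy 10 < alloy 15 < alloy 5 < alloy 14 < alloy 3 < alloy 9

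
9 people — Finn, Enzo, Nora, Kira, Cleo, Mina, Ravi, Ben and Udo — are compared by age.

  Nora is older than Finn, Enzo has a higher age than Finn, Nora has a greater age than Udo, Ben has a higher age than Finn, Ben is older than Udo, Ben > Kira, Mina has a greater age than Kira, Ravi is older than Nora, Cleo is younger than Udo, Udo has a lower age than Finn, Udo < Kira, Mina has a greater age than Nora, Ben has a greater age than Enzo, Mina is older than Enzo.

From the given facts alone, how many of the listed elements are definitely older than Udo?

7

Directly above Udo: Finn, Nora, Kira, Ben.
One step further: Enzo, Mina, Ravi (7 so far).
No other element is forced above Udo by the given relations, so the count is 7.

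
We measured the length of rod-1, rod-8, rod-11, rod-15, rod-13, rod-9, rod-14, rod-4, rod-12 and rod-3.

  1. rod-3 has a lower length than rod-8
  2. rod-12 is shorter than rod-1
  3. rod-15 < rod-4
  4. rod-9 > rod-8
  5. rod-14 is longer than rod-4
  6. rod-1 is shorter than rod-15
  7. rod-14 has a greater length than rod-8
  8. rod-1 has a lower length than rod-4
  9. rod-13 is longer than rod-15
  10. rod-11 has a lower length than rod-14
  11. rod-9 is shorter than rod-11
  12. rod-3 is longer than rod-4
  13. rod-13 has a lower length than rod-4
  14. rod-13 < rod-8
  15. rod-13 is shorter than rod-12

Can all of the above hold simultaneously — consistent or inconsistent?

We have rod-13 < rod-12 stated directly, yet also rod-12 < rod-1 < rod-15 < rod-13 by chaining the others — so rod-12 < rod-13. Contradiction.

inconsistent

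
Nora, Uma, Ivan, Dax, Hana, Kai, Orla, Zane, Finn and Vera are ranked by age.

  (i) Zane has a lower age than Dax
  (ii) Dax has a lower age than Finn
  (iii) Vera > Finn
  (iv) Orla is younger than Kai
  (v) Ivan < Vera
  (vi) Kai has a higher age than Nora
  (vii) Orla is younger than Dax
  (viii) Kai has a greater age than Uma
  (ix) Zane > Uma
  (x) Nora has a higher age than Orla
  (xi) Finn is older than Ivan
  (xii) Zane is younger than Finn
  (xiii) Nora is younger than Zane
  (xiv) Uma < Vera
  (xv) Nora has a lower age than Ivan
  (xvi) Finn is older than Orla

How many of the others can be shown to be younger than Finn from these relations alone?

From Finn the given relations immediately reach Orla, Zane, Ivan, Dax.
From those, Nora, Uma — 6 in total.
Nothing else is reachable below Finn; 6 in all.

6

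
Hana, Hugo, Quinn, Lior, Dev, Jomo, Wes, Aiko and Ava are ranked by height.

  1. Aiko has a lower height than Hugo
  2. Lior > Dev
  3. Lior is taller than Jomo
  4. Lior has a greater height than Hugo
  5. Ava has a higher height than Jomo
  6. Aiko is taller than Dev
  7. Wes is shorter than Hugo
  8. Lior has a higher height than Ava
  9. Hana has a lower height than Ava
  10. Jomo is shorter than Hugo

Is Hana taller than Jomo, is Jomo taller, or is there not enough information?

undetermined

Following every chain through Hana: above Hana we get Ava, Lior.
Jomo is not reached, and no chain runs the other way from Jomo to Hana.
So the given relations leave the order of Hana and Jomo undetermined.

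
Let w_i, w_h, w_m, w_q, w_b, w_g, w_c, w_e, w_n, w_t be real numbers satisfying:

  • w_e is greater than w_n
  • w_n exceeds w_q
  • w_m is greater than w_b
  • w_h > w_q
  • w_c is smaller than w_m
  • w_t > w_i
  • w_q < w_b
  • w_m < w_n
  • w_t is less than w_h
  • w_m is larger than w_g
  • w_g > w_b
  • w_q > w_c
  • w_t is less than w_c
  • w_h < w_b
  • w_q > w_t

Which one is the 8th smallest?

w_m

The consecutive relations fix a unique order: w_i < w_t < w_c < w_q < w_h < w_b < w_g < w_m < w_n < w_e.
Counting 8 from the smallest end gives w_m.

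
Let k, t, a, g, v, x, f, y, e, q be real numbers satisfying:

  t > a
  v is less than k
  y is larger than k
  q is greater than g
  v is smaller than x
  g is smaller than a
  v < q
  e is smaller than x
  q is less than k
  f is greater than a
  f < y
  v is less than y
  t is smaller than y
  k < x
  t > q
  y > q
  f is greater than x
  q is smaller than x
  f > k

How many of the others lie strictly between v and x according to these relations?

2

Chaining upward from v reaches: q, k, t, f, y.
Chaining downward from x reaches: e, g, q, k.
Strictly between v and x are those in both lists: q, k — 2 elements.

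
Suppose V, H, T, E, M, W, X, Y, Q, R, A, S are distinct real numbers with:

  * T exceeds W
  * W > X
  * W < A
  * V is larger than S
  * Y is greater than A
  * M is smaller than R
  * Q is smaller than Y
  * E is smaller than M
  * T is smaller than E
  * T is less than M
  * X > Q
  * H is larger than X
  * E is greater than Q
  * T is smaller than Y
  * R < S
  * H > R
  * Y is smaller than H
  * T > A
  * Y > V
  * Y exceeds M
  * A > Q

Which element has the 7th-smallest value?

M

Chaining the given pairs: Q < X < W < A < T < E < M < R < S < V < Y < H.
The 7th smallest is M.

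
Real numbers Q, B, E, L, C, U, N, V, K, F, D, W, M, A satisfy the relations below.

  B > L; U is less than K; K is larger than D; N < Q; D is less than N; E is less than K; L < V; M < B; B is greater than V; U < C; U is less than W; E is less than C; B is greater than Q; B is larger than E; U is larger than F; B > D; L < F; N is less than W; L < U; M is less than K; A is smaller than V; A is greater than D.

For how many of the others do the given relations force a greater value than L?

7

The elements the relations force above L are V, F, U, K, C, W, B — no chain reaches any other.
That is 7.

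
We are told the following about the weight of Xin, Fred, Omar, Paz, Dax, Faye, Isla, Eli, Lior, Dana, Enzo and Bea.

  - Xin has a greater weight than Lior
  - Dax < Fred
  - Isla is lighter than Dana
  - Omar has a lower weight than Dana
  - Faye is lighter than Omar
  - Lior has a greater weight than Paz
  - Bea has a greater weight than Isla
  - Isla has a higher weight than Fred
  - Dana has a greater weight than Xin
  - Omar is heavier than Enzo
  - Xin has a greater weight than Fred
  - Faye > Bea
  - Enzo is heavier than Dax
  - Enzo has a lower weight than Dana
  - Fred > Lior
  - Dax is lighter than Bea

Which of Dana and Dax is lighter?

Dax < Fred and Fred < Isla give Dax < Isla.
Then Isla < Bea extends the chain to Bea.
With Bea < Faye: Dax < Fred < Isla < Bea < Faye.
With Faye < Omar: Dax < Fred < Isla < Bea < Faye < Omar.
Then Omar < Dana extends the chain to Dana.
So Dax < Dana; Dax is the lighter of the two.

Dax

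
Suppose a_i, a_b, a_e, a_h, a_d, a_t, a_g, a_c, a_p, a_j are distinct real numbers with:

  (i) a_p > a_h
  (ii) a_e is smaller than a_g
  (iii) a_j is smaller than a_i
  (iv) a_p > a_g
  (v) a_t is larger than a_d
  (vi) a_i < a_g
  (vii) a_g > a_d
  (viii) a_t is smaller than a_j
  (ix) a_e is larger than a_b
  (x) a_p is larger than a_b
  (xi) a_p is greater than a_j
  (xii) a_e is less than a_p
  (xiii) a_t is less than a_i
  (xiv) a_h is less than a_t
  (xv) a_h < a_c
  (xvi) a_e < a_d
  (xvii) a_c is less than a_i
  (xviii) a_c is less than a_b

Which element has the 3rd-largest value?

a_i

The consecutive relations fix a unique order: a_h < a_c < a_b < a_e < a_d < a_t < a_j < a_i < a_g < a_p.
Counting 3 from the largest end gives a_i.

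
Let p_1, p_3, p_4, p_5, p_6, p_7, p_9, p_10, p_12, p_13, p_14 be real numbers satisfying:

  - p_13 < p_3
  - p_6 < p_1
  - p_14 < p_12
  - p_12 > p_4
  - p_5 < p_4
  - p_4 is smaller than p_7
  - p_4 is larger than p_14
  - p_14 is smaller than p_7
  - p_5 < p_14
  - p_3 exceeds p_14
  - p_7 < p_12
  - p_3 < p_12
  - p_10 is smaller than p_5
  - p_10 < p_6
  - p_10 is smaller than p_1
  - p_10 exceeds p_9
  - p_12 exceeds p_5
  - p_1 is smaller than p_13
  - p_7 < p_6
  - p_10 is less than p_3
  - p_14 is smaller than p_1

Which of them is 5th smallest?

Chaining the given pairs: p_9 < p_10 < p_5 < p_14 < p_4 < p_7 < p_6 < p_1 < p_13 < p_3 < p_12.
Counting 5 from the smallest end gives p_4.

p_4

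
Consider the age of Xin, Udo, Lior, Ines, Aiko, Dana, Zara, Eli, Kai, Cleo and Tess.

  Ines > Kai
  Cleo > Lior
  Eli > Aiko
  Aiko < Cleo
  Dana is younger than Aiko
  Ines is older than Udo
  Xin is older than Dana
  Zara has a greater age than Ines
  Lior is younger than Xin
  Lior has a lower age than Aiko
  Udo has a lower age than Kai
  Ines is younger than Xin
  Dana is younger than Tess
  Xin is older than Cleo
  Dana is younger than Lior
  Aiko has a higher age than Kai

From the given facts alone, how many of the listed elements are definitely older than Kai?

6

Directly above Kai: Ines, Aiko.
One step further: Cleo, Zara, Eli, Xin (6 so far).
No other element is forced above Kai by the given relations, so the count is 6.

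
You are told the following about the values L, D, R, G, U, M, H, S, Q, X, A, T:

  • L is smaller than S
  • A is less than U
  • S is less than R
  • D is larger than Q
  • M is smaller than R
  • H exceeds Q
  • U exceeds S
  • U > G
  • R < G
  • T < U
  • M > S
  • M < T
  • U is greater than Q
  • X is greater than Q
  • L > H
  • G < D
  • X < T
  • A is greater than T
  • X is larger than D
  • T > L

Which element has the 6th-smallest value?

R

Piecing the relations together gives one ordering: Q < H < L < S < M < R < G < D < X < T < A < U.
Counting 6 from the smallest end gives R.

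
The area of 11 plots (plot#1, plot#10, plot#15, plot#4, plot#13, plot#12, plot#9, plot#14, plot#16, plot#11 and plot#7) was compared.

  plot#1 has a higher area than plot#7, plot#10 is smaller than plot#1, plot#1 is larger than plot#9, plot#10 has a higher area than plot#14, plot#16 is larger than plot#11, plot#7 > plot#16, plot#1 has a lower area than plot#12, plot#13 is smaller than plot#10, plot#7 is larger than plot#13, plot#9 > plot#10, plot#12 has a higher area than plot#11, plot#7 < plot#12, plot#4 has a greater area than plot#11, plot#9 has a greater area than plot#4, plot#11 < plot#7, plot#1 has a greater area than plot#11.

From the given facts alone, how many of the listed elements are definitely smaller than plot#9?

5

The elements the relations force below plot#9 are plot#11, plot#4, plot#13, plot#14, plot#10 — no chain reaches any other.
That is 5.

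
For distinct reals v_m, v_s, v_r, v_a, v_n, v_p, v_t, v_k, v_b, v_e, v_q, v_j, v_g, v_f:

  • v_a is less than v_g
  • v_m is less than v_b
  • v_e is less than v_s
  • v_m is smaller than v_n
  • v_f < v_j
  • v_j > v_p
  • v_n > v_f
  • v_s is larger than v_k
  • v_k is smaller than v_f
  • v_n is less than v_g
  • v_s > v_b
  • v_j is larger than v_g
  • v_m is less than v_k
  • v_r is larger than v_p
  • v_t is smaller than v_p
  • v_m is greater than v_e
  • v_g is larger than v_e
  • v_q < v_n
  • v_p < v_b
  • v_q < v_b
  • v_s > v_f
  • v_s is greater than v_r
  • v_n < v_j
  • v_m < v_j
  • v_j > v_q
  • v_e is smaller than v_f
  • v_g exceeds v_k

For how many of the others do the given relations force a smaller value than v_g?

7

Directly below v_g: v_e, v_a, v_k, v_n.
One step further: v_m, v_q, v_f (7 so far).
No other element is forced below v_g by the given relations, so the count is 7.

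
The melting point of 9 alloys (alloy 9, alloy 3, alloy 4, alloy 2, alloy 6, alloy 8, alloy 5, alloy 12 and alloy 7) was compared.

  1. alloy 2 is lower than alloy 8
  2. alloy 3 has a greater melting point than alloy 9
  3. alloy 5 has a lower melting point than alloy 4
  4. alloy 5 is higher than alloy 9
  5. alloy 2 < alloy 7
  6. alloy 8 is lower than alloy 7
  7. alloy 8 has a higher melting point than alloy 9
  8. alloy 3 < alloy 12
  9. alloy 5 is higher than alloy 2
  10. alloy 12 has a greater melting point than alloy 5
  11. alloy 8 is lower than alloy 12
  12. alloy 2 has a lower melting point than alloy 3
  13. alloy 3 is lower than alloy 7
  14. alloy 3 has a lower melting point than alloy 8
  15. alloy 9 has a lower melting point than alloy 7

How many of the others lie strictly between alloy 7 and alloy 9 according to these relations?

The relations place alloy 9 below alloy 7. An element lies strictly between them when it is forced above alloy 9 and also forced below alloy 7.
Above alloy 9: {alloy 3, alloy 5, alloy 4, alloy 8, alloy 12}. Below alloy 7: {alloy 2, alloy 3, alloy 8}.
Intersection: {alloy 3, alloy 8} — 2.

2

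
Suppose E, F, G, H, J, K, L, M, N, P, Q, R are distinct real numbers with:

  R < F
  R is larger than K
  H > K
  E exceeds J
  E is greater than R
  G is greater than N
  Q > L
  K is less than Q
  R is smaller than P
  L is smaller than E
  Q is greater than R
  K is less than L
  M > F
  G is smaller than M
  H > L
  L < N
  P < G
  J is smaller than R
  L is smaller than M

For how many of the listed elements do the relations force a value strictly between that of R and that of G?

1

The relations place R below G. An element lies strictly between them when it is forced above R and also forced below G.
Above R: {F, P, Q, M, E}. Below G: {J, K, L, N, P}.
Intersection: {P} — 1.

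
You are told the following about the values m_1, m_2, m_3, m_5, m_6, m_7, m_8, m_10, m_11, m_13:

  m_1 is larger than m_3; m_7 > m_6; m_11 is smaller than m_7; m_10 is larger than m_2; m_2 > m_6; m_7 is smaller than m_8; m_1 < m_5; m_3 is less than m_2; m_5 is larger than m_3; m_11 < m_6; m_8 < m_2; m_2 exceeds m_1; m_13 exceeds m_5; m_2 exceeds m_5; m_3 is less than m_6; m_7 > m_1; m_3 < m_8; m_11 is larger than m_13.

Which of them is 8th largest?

m_5

Chaining the given pairs: m_3 < m_1 < m_5 < m_13 < m_11 < m_6 < m_7 < m_8 < m_2 < m_10.
The 8th largest is m_5.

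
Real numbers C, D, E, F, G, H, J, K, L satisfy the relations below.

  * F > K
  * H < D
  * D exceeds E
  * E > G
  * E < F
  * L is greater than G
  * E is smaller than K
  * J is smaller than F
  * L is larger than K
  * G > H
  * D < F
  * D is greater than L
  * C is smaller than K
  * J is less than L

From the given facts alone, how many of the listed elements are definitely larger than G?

5

The elements the relations force above G are E, K, L, D, F — no chain reaches any other.
That is 5.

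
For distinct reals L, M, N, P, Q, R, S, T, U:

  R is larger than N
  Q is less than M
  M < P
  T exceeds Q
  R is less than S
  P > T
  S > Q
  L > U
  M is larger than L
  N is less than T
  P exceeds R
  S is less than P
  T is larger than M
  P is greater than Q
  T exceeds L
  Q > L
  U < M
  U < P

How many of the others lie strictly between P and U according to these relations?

5

Chaining upward from U reaches: L, Q, M, T, S.
Chaining downward from P reaches: L, N, Q, M, T, R, S.
Strictly between U and P are those in both lists: L, Q, M, T, S — 5 elements.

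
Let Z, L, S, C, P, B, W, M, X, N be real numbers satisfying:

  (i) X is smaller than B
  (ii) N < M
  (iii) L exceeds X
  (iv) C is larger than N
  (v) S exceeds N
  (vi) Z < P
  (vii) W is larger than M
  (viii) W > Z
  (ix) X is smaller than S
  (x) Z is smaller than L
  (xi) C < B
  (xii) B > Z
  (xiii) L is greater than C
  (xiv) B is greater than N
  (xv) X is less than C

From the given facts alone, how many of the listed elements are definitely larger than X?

4

From X the given relations immediately reach C, S, B, L.
No other element is forced above X by the given relations, so the count is 4.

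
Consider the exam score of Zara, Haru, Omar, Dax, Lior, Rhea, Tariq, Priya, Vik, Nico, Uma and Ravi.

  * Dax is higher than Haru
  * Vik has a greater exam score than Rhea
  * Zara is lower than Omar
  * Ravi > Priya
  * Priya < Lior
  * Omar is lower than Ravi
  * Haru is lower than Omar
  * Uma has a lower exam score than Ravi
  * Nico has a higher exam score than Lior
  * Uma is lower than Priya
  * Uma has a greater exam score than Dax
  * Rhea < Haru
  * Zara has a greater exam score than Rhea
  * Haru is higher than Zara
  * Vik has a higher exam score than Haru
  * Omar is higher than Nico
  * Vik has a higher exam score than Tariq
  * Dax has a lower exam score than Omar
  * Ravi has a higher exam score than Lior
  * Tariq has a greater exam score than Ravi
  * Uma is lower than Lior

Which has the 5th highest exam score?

Nico

Chaining the given pairs: Rhea < Zara < Haru < Dax < Uma < Priya < Lior < Nico < Omar < Ravi < Tariq < Vik.
The 5th largest is Nico.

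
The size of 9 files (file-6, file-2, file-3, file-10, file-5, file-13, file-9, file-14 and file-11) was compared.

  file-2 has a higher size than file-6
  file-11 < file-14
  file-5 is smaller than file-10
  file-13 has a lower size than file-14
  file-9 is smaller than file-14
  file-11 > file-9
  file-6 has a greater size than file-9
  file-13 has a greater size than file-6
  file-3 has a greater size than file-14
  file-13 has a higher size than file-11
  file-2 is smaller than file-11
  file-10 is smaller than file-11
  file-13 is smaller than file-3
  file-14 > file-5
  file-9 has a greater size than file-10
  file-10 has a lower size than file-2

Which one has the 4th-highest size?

file-11

The consecutive relations fix a unique order: file-5 < file-10 < file-9 < file-6 < file-2 < file-11 < file-13 < file-14 < file-3.
Counting 4 from the largest end gives file-11.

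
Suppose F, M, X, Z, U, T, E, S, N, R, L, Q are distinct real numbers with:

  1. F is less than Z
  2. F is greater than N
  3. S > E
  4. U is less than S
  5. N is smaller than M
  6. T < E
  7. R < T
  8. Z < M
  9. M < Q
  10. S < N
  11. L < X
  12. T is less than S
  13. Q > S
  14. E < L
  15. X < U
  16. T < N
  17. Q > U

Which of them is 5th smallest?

Piecing the relations together gives one ordering: R < T < E < L < X < U < S < N < F < Z < M < Q.
The 5th smallest is X.

X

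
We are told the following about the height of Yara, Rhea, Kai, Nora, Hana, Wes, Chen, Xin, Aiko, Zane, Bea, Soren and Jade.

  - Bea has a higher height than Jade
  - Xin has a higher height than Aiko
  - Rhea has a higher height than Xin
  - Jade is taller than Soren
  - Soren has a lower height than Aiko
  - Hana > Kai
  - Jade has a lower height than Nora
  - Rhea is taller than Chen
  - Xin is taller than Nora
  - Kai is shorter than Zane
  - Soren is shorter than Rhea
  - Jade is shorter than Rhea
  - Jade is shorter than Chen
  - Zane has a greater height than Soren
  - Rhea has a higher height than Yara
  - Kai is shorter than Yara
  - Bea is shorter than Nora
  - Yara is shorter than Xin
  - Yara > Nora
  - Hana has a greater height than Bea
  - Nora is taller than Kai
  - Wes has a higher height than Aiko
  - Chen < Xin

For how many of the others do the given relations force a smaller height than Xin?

The elements the relations force below Xin are Soren, Kai, Aiko, Jade, Bea, Chen, Nora, Yara — no chain reaches any other.
That is 8.

8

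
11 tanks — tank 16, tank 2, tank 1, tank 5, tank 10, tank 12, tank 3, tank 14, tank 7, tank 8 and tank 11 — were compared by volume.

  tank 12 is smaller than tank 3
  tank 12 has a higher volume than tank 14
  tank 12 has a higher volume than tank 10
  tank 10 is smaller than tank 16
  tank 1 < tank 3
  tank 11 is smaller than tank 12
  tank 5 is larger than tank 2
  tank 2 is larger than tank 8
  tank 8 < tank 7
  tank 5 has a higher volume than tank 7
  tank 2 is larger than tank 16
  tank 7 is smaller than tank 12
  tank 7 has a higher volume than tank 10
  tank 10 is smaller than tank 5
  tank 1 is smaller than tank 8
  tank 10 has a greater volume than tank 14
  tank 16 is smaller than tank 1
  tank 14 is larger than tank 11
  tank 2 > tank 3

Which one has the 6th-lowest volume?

tank 8

Piecing the relations together gives one ordering: tank 11 < tank 14 < tank 10 < tank 16 < tank 1 < tank 8 < tank 7 < tank 12 < tank 3 < tank 2 < tank 5.
Counting 6 from the smallest end gives tank 8.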